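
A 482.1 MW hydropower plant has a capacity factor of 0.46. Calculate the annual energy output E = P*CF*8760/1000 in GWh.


E = 482.1 * 0.46 * 8760 / 1000 = 1942.6702 GWh


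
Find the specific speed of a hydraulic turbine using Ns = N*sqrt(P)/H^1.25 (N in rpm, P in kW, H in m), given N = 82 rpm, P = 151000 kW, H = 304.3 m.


Ns = 82 * 151000^0.5 / 304.3^1.25 = 25.0712


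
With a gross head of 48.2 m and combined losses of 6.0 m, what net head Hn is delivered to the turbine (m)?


Hn = 48.2 - 6.0 = 42.2000 m


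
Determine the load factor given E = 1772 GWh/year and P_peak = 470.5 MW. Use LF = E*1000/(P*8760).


LF = 1772 * 1000 / (470.5 * 8760) = 0.4299


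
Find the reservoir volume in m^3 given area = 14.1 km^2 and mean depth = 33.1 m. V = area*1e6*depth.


V = 14.1 * 1e6 * 33.1 = 4.6671e+08 m^3


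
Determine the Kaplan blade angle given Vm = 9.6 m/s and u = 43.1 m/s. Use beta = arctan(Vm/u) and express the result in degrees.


beta = arctan(9.6 / 43.1) = 12.5570 degrees


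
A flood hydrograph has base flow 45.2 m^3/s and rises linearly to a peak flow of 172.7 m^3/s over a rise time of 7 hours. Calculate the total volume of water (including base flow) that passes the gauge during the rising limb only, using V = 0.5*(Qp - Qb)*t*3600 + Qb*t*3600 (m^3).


V = 0.5*(172.7 - 45.2)*7*3600 + 45.2*7*3600 = 2.7455e+06 m^3


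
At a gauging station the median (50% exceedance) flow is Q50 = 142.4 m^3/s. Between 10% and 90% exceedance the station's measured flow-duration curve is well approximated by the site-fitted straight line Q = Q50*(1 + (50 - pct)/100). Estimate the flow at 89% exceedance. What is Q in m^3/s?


Q = 142.4 * (1 + (50 - 89)/100) = 86.8640 m^3/s


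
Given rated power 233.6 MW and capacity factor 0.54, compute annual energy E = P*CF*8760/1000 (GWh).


E = 233.6 * 0.54 * 8760 / 1000 = 1105.0214 GWh


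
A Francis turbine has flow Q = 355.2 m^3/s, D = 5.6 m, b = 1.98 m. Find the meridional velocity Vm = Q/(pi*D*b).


Vm = 355.2 / (pi * 5.6 * 1.98) = 10.1969 m/s


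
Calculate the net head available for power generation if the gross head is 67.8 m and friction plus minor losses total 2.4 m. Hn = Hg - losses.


Hn = 67.8 - 2.4 = 65.4000 m


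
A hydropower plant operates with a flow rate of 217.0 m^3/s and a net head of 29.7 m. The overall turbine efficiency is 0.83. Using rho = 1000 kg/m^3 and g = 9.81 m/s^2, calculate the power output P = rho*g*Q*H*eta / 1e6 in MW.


P = 1000 * 9.81 * 217.0 * 29.7 * 0.83 / 1e6 = 52.4763 MW


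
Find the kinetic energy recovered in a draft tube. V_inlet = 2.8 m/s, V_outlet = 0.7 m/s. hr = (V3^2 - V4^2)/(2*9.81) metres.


hr = (2.8^2 - 0.7^2) / (2*9.81) = 0.3746 m


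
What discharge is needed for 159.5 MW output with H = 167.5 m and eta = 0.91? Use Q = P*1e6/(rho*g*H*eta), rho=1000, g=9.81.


Q = 159.5 * 1e6 / (1000 * 9.81 * 167.5 * 0.91) = 106.6683 m^3/s


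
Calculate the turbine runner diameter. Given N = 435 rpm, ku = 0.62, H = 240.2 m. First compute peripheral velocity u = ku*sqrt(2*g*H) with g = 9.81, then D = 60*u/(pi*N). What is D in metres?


u = 0.62 * sqrt(2*9.81*240.2) = 42.5626 m/s
D = 60 * 42.5626 / (pi * 435) = 1.8687 m


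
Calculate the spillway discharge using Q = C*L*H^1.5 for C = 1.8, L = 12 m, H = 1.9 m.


Q = 1.8 * 12 * 1.9^1.5 = 56.5697 m^3/s


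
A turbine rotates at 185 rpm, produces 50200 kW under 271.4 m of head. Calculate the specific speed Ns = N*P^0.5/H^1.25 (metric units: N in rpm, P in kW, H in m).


Ns = 185 * 50200^0.5 / 271.4^1.25 = 37.6280


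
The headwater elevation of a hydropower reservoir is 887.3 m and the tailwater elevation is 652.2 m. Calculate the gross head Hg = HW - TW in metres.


Hg = 887.3 - 652.2 = 235.1000 m


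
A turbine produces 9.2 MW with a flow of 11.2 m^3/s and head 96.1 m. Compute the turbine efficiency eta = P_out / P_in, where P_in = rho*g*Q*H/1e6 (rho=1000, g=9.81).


P_in = 1000 * 9.81 * 11.2 * 96.1 / 1e6 = 10.5587 MW
eta = 9.2 / 10.5587 = 0.8713


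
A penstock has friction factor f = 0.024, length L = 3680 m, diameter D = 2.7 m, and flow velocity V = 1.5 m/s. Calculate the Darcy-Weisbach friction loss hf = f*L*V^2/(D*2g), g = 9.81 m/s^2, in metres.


hf = 0.024 * 3680 * 1.5^2 / (2.7 * 2 * 9.81) = 3.7513 m


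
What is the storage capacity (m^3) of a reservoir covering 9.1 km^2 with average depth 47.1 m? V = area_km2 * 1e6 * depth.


V = 9.1 * 1e6 * 47.1 = 4.2861e+08 m^3


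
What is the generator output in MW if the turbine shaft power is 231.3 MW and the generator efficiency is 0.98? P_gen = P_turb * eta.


P_gen = 231.3 * 0.98 = 226.6740 MW


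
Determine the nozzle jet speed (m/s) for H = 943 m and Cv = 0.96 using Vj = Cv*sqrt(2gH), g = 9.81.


Vj = 0.96 * sqrt(2*9.81*943) = 130.5800 m/s


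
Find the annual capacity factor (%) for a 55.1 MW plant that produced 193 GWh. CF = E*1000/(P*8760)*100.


CF = 193 * 1000 / (55.1 * 8760) * 100 = 39.9854 %


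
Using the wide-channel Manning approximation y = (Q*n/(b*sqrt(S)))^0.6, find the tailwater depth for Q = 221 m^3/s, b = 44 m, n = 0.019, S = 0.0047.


y = (221 * 0.019 / (44 * 0.0047^0.5))^0.6 = 1.2195 m


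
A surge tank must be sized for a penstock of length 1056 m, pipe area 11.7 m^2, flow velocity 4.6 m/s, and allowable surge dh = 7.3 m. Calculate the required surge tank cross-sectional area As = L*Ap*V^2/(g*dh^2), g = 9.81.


As = 1056 * 11.7 * 4.6^2 / (9.81 * 7.3^2) = 500.0929 m^2


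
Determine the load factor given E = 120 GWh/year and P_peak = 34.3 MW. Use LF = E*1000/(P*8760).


LF = 120 * 1000 / (34.3 * 8760) = 0.3994


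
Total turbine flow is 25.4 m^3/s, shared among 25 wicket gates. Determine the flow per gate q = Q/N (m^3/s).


q = 25.4 / 25 = 1.0160 m^3/s


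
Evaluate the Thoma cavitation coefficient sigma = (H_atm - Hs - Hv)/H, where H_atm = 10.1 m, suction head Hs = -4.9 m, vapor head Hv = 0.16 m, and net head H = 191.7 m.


sigma = (10.1 - (-4.9) - 0.16) / 191.7 = 0.0774


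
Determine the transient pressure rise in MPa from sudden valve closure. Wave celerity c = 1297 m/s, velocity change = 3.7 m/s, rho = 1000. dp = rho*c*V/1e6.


dp = 1000 * 1297 * 3.7 / 1e6 = 4.7989 MPa


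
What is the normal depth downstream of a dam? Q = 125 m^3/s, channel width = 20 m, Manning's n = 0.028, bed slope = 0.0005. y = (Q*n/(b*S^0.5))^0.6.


y = (125 * 0.028 / (20 * 0.0005^0.5))^0.6 = 3.4366 m


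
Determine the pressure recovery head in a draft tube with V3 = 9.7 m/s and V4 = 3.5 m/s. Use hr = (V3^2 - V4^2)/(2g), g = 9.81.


hr = (9.7^2 - 3.5^2) / (2*9.81) = 4.1713 m


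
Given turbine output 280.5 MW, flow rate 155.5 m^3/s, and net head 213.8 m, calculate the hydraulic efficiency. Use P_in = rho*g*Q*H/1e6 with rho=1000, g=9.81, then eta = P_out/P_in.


P_in = 1000 * 9.81 * 155.5 * 213.8 / 1e6 = 326.1423 MW
eta = 280.5 / 326.1423 = 0.8601


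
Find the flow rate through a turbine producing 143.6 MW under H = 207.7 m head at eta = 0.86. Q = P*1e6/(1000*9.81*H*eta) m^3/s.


Q = 143.6 * 1e6 / (1000 * 9.81 * 207.7 * 0.86) = 81.9503 m^3/s


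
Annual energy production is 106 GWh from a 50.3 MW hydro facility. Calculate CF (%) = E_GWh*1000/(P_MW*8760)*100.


CF = 106 * 1000 / (50.3 * 8760) * 100 = 24.0566 %


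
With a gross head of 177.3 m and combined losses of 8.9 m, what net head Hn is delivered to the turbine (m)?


Hn = 177.3 - 8.9 = 168.4000 m


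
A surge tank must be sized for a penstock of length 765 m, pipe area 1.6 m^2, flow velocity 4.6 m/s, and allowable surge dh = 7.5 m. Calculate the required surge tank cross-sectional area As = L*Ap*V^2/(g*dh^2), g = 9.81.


As = 765 * 1.6 * 4.6^2 / (9.81 * 7.5^2) = 46.9359 m^2


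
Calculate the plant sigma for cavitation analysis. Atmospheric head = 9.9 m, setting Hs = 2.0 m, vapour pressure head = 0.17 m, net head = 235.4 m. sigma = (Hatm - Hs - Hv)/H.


sigma = (9.9 - 2.0 - 0.17) / 235.4 = 0.0328


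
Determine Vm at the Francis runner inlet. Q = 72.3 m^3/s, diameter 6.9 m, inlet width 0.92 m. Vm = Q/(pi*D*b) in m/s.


Vm = 72.3 / (pi * 6.9 * 0.92) = 3.6254 m/s


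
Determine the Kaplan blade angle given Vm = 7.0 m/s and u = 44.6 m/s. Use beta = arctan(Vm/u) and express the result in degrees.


beta = arctan(7.0 / 44.6) = 8.9198 degrees


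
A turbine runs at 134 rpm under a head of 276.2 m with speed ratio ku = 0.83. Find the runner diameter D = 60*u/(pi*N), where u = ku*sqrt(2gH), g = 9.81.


u = 0.83 * sqrt(2*9.81*276.2) = 61.0997 m/s
D = 60 * 61.0997 / (pi * 134) = 8.7084 m


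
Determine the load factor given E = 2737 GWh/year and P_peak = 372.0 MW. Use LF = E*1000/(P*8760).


LF = 2737 * 1000 / (372.0 * 8760) = 0.8399


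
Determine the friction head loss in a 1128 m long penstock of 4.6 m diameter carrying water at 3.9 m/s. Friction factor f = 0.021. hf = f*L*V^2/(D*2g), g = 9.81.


hf = 0.021 * 1128 * 3.9^2 / (4.6 * 2 * 9.81) = 3.9921 m


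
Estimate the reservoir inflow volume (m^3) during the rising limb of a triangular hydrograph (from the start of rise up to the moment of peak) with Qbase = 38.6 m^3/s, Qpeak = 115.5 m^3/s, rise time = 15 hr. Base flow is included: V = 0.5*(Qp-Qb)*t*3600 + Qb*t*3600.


V = 0.5*(115.5 - 38.6)*15*3600 + 38.6*15*3600 = 4.1607e+06 m^3


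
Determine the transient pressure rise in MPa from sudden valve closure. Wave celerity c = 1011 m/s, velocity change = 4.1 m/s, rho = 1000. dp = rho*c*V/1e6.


dp = 1000 * 1011 * 4.1 / 1e6 = 4.1451 MPa


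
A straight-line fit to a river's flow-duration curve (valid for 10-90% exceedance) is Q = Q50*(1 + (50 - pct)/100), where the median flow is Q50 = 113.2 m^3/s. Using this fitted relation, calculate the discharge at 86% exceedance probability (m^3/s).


Q = 113.2 * (1 + (50 - 86)/100) = 72.4480 m^3/s


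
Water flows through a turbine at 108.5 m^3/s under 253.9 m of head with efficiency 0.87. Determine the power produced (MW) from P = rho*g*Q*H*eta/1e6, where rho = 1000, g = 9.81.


P = 1000 * 9.81 * 108.5 * 253.9 * 0.87 / 1e6 = 235.1152 MW


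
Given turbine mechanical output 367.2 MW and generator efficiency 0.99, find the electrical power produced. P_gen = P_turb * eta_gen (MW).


P_gen = 367.2 * 0.99 = 363.5280 MW


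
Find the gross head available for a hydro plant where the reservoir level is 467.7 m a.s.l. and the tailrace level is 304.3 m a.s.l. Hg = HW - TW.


Hg = 467.7 - 304.3 = 163.4000 m


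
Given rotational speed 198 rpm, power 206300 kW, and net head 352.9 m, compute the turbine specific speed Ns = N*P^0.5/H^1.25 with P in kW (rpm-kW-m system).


Ns = 198 * 206300^0.5 / 352.9^1.25 = 58.7963


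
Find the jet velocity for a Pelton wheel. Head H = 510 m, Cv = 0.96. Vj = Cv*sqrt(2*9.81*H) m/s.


Vj = 0.96 * sqrt(2*9.81*510) = 96.0298 m/s


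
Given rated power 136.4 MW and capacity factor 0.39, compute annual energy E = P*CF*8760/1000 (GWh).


E = 136.4 * 0.39 * 8760 / 1000 = 465.9970 GWh


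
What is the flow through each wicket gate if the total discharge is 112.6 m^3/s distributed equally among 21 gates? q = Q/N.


q = 112.6 / 21 = 5.3619 m^3/s


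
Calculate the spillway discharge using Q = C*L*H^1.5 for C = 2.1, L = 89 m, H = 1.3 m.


Q = 2.1 * 89 * 1.3^1.5 = 277.0284 m^3/s


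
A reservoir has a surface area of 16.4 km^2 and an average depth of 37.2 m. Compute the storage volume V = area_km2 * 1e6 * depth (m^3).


V = 16.4 * 1e6 * 37.2 = 6.1008e+08 m^3


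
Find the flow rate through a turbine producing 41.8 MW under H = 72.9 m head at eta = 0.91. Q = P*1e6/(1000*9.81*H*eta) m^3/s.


Q = 41.8 * 1e6 / (1000 * 9.81 * 72.9 * 0.91) = 64.2301 m^3/s


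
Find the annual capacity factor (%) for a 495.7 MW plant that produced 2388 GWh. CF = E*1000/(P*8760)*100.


CF = 2388 * 1000 / (495.7 * 8760) * 100 = 54.9935 %


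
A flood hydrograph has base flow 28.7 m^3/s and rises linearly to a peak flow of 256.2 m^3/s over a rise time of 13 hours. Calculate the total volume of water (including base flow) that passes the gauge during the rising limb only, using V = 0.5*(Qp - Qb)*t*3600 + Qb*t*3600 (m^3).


V = 0.5*(256.2 - 28.7)*13*3600 + 28.7*13*3600 = 6.6667e+06 m^3


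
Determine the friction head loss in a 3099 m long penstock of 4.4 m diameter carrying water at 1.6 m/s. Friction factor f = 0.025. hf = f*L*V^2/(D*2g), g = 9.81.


hf = 0.025 * 3099 * 1.6^2 / (4.4 * 2 * 9.81) = 2.2975 m


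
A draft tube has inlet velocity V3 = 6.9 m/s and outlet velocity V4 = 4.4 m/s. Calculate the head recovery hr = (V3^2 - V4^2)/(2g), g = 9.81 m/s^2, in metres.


hr = (6.9^2 - 4.4^2) / (2*9.81) = 1.4399 m


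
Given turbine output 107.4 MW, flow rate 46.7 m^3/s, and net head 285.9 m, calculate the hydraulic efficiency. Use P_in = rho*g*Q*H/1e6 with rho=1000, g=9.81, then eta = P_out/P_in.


P_in = 1000 * 9.81 * 46.7 * 285.9 / 1e6 = 130.9785 MW
eta = 107.4 / 130.9785 = 0.8200


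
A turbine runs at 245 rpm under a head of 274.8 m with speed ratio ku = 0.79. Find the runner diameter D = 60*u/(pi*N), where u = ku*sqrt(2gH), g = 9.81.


u = 0.79 * sqrt(2*9.81*274.8) = 58.0076 m/s
D = 60 * 58.0076 / (pi * 245) = 4.5219 m


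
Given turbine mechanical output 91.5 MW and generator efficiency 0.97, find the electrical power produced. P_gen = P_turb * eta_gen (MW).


P_gen = 91.5 * 0.97 = 88.7550 MW


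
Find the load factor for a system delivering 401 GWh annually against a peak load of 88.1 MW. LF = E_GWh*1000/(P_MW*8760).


LF = 401 * 1000 / (88.1 * 8760) = 0.5196


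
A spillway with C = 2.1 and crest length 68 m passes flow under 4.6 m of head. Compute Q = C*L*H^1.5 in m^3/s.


Q = 2.1 * 68 * 4.6^1.5 = 1408.8506 m^3/s


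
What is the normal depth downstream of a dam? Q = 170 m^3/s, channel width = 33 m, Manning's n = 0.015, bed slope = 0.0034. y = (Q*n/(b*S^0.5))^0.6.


y = (170 * 0.015 / (33 * 0.0034^0.5))^0.6 = 1.1841 m


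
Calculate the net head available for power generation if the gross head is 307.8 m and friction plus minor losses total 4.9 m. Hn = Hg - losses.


Hn = 307.8 - 4.9 = 302.9000 m


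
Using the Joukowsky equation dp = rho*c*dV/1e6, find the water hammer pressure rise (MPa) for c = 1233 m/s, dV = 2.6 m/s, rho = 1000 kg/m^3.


dp = 1000 * 1233 * 2.6 / 1e6 = 3.2058 MPa


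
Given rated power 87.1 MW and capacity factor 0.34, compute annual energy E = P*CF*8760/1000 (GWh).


E = 87.1 * 0.34 * 8760 / 1000 = 259.4186 GWh


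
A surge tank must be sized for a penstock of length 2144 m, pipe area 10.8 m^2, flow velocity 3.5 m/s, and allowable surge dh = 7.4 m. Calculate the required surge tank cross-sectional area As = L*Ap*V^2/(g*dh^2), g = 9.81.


As = 2144 * 10.8 * 3.5^2 / (9.81 * 7.4^2) = 528.0222 m^2


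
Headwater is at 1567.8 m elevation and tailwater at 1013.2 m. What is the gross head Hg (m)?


Hg = 1567.8 - 1013.2 = 554.6000 m


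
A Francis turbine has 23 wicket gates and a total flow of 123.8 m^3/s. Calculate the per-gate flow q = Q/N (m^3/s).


q = 123.8 / 23 = 5.3826 m^3/s


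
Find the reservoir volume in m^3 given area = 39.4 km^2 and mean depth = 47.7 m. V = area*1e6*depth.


V = 39.4 * 1e6 * 47.7 = 1.8794e+09 m^3


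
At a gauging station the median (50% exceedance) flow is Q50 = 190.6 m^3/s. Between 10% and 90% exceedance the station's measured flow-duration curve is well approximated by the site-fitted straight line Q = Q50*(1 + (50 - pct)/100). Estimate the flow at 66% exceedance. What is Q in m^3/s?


Q = 190.6 * (1 + (50 - 66)/100) = 160.1040 m^3/s


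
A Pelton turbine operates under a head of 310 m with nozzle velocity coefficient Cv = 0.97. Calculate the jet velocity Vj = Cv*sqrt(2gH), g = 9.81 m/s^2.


Vj = 0.97 * sqrt(2*9.81*310) = 75.6488 m/s


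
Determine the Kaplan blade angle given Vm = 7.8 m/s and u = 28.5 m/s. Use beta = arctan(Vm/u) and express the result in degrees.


beta = arctan(7.8 / 28.5) = 15.3061 degrees


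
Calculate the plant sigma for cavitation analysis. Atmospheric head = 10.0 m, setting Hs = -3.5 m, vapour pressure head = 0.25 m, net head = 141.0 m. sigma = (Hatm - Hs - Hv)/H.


sigma = (10.0 - (-3.5) - 0.25) / 141.0 = 0.0940


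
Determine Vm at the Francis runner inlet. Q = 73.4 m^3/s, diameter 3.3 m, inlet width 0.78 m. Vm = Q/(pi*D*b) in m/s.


Vm = 73.4 / (pi * 3.3 * 0.78) = 9.0769 m/s


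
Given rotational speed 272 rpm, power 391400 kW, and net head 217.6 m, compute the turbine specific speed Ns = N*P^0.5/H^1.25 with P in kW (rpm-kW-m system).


Ns = 272 * 391400^0.5 / 217.6^1.25 = 203.6131


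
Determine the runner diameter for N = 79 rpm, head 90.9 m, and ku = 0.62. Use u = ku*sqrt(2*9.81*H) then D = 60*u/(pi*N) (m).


u = 0.62 * sqrt(2*9.81*90.9) = 26.1832 m/s
D = 60 * 26.1832 / (pi * 79) = 6.3299 m


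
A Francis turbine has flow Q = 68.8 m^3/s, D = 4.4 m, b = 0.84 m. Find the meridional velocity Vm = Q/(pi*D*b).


Vm = 68.8 / (pi * 4.4 * 0.84) = 5.9252 m/s


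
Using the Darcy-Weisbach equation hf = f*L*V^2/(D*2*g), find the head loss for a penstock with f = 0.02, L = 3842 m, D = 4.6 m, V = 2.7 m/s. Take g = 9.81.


hf = 0.02 * 3842 * 2.7^2 / (4.6 * 2 * 9.81) = 6.2067 m


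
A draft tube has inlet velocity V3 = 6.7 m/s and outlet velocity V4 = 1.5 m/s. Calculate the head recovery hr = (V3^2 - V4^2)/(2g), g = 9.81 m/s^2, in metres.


hr = (6.7^2 - 1.5^2) / (2*9.81) = 2.1733 m


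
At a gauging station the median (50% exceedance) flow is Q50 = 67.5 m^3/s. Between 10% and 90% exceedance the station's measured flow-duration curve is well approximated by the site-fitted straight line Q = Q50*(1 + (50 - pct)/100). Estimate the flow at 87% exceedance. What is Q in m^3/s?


Q = 67.5 * (1 + (50 - 87)/100) = 42.5250 m^3/s


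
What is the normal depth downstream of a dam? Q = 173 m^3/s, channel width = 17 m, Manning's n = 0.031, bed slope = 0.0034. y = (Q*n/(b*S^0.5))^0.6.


y = (173 * 0.031 / (17 * 0.0034^0.5))^0.6 = 2.7538 m


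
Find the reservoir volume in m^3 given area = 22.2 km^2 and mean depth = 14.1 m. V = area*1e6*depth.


V = 22.2 * 1e6 * 14.1 = 3.1302e+08 m^3


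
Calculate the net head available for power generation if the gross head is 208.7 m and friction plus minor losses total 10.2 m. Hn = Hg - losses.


Hn = 208.7 - 10.2 = 198.5000 m


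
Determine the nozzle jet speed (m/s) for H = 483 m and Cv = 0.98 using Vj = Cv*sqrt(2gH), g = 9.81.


Vj = 0.98 * sqrt(2*9.81*483) = 95.4002 m/s


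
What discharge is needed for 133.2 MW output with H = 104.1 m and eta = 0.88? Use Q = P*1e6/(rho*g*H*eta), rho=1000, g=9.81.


Q = 133.2 * 1e6 / (1000 * 9.81 * 104.1 * 0.88) = 148.2183 m^3/s


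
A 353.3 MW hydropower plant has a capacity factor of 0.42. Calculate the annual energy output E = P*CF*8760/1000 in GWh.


E = 353.3 * 0.42 * 8760 / 1000 = 1299.8614 GWh


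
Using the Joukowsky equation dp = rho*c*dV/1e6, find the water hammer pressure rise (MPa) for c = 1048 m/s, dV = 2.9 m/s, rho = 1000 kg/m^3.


dp = 1000 * 1048 * 2.9 / 1e6 = 3.0392 MPa


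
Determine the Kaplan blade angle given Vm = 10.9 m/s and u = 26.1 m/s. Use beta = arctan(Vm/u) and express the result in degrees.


beta = arctan(10.9 / 26.1) = 22.6666 degrees


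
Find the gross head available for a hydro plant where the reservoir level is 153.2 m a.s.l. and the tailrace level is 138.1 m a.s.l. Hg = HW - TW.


Hg = 153.2 - 138.1 = 15.1000 m


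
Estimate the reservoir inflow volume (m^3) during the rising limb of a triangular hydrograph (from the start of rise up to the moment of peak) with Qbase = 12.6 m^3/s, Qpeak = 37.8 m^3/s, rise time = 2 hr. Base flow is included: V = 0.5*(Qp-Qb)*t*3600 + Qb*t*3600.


V = 0.5*(37.8 - 12.6)*2*3600 + 12.6*2*3600 = 181440.0000 m^3


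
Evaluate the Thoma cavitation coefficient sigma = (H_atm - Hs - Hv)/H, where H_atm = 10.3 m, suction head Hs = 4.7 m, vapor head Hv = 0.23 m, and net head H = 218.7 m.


sigma = (10.3 - 4.7 - 0.23) / 218.7 = 0.0246


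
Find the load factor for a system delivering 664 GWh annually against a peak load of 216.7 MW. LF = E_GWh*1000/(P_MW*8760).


LF = 664 * 1000 / (216.7 * 8760) = 0.3498


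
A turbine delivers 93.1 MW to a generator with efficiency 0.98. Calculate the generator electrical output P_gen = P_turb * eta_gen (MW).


P_gen = 93.1 * 0.98 = 91.2380 MW


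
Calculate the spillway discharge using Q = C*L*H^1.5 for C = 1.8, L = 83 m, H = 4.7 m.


Q = 1.8 * 83 * 4.7^1.5 = 1522.2900 m^3/s


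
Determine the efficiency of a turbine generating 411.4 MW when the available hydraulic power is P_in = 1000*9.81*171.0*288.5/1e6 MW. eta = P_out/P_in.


P_in = 1000 * 9.81 * 171.0 * 288.5 / 1e6 = 483.9616 MW
eta = 411.4 / 483.9616 = 0.8501


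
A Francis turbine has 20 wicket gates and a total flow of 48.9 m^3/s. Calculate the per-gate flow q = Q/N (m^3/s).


q = 48.9 / 20 = 2.4450 m^3/s


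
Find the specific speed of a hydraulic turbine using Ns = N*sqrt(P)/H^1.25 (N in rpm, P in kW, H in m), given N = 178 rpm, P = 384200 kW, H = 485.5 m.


Ns = 178 * 384200^0.5 / 485.5^1.25 = 48.4130


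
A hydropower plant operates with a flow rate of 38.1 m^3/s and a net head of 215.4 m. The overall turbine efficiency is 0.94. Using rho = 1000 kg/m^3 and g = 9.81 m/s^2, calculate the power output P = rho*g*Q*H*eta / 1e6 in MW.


P = 1000 * 9.81 * 38.1 * 215.4 * 0.94 / 1e6 = 75.6776 MW


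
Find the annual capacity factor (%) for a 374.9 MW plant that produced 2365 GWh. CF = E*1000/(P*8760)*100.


CF = 2365 * 1000 / (374.9 * 8760) * 100 = 72.0131 %


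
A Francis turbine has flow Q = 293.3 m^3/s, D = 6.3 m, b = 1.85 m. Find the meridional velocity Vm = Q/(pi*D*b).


Vm = 293.3 / (pi * 6.3 * 1.85) = 8.0103 m/s


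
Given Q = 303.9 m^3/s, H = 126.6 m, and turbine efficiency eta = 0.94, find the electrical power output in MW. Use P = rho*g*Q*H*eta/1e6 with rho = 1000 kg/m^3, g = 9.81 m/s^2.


P = 1000 * 9.81 * 303.9 * 126.6 * 0.94 / 1e6 = 354.7817 MW


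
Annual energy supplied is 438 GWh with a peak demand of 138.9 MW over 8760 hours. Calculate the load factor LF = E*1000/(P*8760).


LF = 438 * 1000 / (138.9 * 8760) = 0.3600


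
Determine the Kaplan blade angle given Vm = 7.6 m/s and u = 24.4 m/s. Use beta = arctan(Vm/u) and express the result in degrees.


beta = arctan(7.6 / 24.4) = 17.3005 degrees


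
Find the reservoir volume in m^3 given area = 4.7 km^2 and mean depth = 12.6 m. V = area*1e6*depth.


V = 4.7 * 1e6 * 12.6 = 5.9220e+07 m^3


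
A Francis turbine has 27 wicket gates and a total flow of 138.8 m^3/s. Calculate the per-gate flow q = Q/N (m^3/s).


q = 138.8 / 27 = 5.1407 m^3/s


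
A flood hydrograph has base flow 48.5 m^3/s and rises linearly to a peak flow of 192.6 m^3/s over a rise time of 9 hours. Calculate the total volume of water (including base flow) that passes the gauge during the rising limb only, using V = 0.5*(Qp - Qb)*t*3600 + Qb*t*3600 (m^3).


V = 0.5*(192.6 - 48.5)*9*3600 + 48.5*9*3600 = 3.9058e+06 m^3


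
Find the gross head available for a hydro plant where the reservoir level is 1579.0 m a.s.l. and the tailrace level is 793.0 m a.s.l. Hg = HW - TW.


Hg = 1579.0 - 793.0 = 786.0000 m


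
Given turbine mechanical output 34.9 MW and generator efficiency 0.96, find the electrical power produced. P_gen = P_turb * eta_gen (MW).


P_gen = 34.9 * 0.96 = 33.5040 MW


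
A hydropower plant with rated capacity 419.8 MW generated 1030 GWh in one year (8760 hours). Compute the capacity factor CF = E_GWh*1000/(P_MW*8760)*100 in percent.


CF = 1030 * 1000 / (419.8 * 8760) * 100 = 28.0086 %


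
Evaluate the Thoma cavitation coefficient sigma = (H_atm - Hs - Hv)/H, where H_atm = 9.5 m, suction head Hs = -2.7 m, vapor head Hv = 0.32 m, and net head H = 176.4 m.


sigma = (9.5 - (-2.7) - 0.32) / 176.4 = 0.0673


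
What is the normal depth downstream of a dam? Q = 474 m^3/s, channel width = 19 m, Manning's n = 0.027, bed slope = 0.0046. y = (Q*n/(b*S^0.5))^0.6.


y = (474 * 0.027 / (19 * 0.0046^0.5))^0.6 = 3.9647 m


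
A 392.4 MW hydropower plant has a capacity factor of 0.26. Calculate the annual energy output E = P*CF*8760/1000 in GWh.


E = 392.4 * 0.26 * 8760 / 1000 = 893.7302 GWh


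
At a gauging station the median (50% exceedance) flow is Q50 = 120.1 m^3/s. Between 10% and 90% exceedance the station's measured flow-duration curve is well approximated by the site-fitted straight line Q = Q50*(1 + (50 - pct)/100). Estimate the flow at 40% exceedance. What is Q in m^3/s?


Q = 120.1 * (1 + (50 - 40)/100) = 132.1100 m^3/s


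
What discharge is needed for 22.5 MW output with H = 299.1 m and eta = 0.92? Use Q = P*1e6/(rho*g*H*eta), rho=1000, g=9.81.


Q = 22.5 * 1e6 / (1000 * 9.81 * 299.1 * 0.92) = 8.3351 m^3/s


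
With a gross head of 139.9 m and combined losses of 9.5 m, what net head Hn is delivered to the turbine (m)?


Hn = 139.9 - 9.5 = 130.4000 m


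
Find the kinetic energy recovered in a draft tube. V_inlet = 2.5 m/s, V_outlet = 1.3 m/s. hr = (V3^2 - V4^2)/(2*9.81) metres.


hr = (2.5^2 - 1.3^2) / (2*9.81) = 0.2324 m


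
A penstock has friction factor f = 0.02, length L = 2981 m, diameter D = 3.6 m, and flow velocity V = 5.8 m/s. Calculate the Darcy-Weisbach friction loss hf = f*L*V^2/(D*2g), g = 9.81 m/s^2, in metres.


hf = 0.02 * 2981 * 5.8^2 / (3.6 * 2 * 9.81) = 28.3953 m


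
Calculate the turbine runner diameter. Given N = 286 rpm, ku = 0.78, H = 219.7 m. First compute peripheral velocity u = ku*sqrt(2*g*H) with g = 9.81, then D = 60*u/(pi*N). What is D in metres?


u = 0.78 * sqrt(2*9.81*219.7) = 51.2105 m/s
D = 60 * 51.2105 / (pi * 286) = 3.4198 m


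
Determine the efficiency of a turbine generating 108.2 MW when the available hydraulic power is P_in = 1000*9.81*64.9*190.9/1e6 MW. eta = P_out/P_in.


P_in = 1000 * 9.81 * 64.9 * 190.9 / 1e6 = 121.5401 MW
eta = 108.2 / 121.5401 = 0.8902


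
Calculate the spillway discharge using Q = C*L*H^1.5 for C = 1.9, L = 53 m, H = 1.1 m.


Q = 1.9 * 53 * 1.1^1.5 = 116.1766 m^3/s


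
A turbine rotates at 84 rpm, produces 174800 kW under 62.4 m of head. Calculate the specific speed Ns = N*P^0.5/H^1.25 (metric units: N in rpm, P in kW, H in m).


Ns = 84 * 174800^0.5 / 62.4^1.25 = 200.2485


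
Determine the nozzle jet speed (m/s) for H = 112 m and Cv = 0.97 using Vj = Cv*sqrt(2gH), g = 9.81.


Vj = 0.97 * sqrt(2*9.81*112) = 45.4706 m/s


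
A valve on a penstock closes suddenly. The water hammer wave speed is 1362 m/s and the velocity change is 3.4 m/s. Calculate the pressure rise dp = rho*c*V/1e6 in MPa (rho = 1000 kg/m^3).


dp = 1000 * 1362 * 3.4 / 1e6 = 4.6308 MPa


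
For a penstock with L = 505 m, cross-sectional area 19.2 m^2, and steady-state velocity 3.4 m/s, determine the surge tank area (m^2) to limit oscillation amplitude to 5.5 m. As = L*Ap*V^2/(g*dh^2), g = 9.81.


As = 505 * 19.2 * 3.4^2 / (9.81 * 5.5^2) = 377.7079 m^2


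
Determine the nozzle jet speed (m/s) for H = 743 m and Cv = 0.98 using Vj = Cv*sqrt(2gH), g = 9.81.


Vj = 0.98 * sqrt(2*9.81*743) = 118.3232 m/s


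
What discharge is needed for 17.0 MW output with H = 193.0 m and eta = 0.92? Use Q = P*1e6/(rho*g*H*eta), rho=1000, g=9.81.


Q = 17.0 * 1e6 / (1000 * 9.81 * 193.0 * 0.92) = 9.7597 m^3/s


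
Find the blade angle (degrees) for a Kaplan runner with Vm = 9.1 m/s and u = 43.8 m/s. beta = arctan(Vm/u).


beta = arctan(9.1 / 43.8) = 11.7369 degrees


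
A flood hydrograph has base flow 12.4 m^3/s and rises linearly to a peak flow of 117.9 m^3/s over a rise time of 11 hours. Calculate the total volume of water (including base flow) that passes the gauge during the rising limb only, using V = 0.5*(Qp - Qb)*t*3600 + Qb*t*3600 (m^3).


V = 0.5*(117.9 - 12.4)*11*3600 + 12.4*11*3600 = 2.5799e+06 m^3


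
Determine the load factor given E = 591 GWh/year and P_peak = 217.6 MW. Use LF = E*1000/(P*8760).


LF = 591 * 1000 / (217.6 * 8760) = 0.3100


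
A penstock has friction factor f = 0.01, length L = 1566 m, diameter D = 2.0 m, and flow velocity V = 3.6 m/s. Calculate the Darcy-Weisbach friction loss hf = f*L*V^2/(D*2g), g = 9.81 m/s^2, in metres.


hf = 0.01 * 1566 * 3.6^2 / (2.0 * 2 * 9.81) = 5.1721 m


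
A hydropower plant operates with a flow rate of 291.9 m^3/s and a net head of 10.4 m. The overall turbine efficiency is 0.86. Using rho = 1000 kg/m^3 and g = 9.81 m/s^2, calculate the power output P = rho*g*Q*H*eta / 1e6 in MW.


P = 1000 * 9.81 * 291.9 * 10.4 * 0.86 / 1e6 = 25.6115 MW


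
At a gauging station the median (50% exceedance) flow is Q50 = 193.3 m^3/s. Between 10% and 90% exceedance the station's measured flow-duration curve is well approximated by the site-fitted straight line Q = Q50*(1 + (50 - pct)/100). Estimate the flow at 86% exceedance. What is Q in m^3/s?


Q = 193.3 * (1 + (50 - 86)/100) = 123.7120 m^3/s


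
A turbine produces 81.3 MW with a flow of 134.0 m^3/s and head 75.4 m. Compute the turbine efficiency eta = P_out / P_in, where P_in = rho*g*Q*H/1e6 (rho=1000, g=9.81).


P_in = 1000 * 9.81 * 134.0 * 75.4 / 1e6 = 99.1163 MW
eta = 81.3 / 99.1163 = 0.8202


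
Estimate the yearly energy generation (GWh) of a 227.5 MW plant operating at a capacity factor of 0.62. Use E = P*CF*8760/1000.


E = 227.5 * 0.62 * 8760 / 1000 = 1235.5980 GWh


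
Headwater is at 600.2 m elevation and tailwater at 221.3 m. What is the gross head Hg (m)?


Hg = 600.2 - 221.3 = 378.9000 m


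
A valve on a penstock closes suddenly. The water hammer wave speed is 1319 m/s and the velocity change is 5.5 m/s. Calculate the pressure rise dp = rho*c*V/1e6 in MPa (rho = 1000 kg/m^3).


dp = 1000 * 1319 * 5.5 / 1e6 = 7.2545 MPa


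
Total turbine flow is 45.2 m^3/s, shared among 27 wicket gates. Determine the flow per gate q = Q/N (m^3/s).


q = 45.2 / 27 = 1.6741 m^3/s


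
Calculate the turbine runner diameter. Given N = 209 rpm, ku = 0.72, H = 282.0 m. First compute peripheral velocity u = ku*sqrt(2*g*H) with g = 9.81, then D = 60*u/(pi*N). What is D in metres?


u = 0.72 * sqrt(2*9.81*282.0) = 53.5558 m/s
D = 60 * 53.5558 / (pi * 209) = 4.8940 m


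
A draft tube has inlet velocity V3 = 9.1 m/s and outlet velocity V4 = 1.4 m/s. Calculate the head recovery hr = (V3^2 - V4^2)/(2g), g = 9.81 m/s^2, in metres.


hr = (9.1^2 - 1.4^2) / (2*9.81) = 4.1208 m


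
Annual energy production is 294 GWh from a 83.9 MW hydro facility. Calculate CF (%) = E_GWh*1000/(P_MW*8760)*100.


CF = 294 * 1000 / (83.9 * 8760) * 100 = 40.0020 %


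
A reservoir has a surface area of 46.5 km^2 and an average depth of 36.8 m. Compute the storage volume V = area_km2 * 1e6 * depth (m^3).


V = 46.5 * 1e6 * 36.8 = 1.7112e+09 m^3


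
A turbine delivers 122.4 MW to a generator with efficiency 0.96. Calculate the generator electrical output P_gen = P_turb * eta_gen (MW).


P_gen = 122.4 * 0.96 = 117.5040 MW


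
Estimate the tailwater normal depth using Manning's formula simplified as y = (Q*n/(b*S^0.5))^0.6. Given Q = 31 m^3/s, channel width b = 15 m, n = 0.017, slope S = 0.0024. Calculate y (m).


y = (31 * 0.017 / (15 * 0.0024^0.5))^0.6 = 0.8192 m


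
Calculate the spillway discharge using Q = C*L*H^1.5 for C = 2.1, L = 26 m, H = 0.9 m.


Q = 2.1 * 26 * 0.9^1.5 = 46.6183 m^3/s


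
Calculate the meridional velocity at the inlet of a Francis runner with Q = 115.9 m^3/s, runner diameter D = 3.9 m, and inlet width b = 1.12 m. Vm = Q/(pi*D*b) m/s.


Vm = 115.9 / (pi * 3.9 * 1.12) = 8.4460 m/s


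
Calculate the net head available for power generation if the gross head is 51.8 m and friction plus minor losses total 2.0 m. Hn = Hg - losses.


Hn = 51.8 - 2.0 = 49.8000 m


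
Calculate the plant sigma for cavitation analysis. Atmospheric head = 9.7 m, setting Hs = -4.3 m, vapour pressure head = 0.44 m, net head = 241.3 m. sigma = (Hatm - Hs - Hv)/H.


sigma = (9.7 - (-4.3) - 0.44) / 241.3 = 0.0562


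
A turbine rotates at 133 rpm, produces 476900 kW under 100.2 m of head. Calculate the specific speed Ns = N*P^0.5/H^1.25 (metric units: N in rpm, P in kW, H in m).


Ns = 133 * 476900^0.5 / 100.2^1.25 = 289.7215


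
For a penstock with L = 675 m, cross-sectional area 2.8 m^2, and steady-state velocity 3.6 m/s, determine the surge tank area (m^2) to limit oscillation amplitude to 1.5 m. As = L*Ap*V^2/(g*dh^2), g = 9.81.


As = 675 * 2.8 * 3.6^2 / (9.81 * 1.5^2) = 1109.7248 m^2


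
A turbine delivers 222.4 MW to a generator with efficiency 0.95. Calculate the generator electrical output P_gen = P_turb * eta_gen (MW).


P_gen = 222.4 * 0.95 = 211.2800 MW


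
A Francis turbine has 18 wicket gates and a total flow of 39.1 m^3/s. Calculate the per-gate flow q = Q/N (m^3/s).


q = 39.1 / 18 = 2.1722 m^3/s


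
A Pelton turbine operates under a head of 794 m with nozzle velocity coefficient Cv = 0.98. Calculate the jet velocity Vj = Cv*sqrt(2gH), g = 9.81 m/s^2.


Vj = 0.98 * sqrt(2*9.81*794) = 122.3167 m/s


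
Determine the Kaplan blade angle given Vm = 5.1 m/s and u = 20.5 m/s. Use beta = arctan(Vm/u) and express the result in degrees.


beta = arctan(5.1 / 20.5) = 13.9705 degrees


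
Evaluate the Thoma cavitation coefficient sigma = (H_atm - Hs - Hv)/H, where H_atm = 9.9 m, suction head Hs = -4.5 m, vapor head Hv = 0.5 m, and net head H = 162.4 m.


sigma = (9.9 - (-4.5) - 0.5) / 162.4 = 0.0856


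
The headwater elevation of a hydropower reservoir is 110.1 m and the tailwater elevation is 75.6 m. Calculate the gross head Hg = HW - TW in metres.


Hg = 110.1 - 75.6 = 34.5000 m


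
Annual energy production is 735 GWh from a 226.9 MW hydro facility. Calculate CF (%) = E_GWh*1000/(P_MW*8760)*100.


CF = 735 * 1000 / (226.9 * 8760) * 100 = 36.9785 %


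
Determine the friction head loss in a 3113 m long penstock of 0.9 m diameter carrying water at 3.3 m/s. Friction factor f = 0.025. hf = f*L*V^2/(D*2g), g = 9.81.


hf = 0.025 * 3113 * 3.3^2 / (0.9 * 2 * 9.81) = 47.9960 m


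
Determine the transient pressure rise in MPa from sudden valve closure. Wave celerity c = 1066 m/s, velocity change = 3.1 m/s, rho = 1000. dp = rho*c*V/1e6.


dp = 1000 * 1066 * 3.1 / 1e6 = 3.3046 MPa


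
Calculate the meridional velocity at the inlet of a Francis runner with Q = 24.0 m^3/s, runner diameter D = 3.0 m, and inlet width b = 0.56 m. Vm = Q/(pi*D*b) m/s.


Vm = 24.0 / (pi * 3.0 * 0.56) = 4.5473 m/s


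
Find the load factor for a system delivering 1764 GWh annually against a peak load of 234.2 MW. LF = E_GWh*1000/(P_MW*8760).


LF = 1764 * 1000 / (234.2 * 8760) = 0.8598


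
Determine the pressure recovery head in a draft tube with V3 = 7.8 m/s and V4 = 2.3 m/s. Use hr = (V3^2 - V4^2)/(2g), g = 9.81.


hr = (7.8^2 - 2.3^2) / (2*9.81) = 2.8313 m


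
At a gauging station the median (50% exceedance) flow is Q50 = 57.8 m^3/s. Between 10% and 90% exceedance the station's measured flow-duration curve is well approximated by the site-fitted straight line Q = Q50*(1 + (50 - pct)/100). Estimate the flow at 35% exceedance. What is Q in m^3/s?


Q = 57.8 * (1 + (50 - 35)/100) = 66.4700 m^3/s


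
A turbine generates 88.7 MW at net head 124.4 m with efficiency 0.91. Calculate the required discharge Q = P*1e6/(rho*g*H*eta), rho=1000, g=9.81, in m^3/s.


Q = 88.7 * 1e6 / (1000 * 9.81 * 124.4 * 0.91) = 79.8717 m^3/s


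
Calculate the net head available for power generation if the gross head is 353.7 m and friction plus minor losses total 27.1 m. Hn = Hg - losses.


Hn = 353.7 - 27.1 = 326.6000 m


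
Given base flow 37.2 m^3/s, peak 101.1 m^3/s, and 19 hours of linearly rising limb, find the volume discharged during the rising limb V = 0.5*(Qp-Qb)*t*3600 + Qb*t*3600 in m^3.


V = 0.5*(101.1 - 37.2)*19*3600 + 37.2*19*3600 = 4.7299e+06 m^3


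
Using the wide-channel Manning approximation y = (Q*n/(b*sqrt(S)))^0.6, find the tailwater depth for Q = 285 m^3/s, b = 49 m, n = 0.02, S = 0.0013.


y = (285 * 0.02 / (49 * 0.0013^0.5))^0.6 = 2.0194 m


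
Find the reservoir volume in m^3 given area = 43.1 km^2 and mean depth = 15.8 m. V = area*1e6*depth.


V = 43.1 * 1e6 * 15.8 = 6.8098e+08 m^3


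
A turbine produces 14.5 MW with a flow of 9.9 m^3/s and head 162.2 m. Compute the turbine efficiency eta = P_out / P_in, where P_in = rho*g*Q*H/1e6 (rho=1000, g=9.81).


P_in = 1000 * 9.81 * 9.9 * 162.2 / 1e6 = 15.7527 MW
eta = 14.5 / 15.7527 = 0.9205


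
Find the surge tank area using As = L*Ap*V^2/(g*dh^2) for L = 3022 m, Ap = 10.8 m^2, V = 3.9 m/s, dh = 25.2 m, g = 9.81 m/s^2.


As = 3022 * 10.8 * 3.9^2 / (9.81 * 25.2^2) = 79.6851 m^2


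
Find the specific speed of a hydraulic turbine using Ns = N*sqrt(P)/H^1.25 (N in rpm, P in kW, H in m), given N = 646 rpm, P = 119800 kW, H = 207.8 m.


Ns = 646 * 119800^0.5 / 207.8^1.25 = 283.4027


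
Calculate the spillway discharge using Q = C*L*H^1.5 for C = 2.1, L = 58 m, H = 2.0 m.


Q = 2.1 * 58 * 2.0^1.5 = 344.5024 m^3/s


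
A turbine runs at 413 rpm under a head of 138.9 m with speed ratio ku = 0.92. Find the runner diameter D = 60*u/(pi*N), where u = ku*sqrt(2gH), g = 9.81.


u = 0.92 * sqrt(2*9.81*138.9) = 48.0273 m/s
D = 60 * 48.0273 / (pi * 413) = 2.2210 m


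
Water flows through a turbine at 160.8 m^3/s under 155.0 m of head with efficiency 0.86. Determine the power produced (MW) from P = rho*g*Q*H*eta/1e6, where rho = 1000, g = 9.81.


P = 1000 * 9.81 * 160.8 * 155.0 * 0.86 / 1e6 = 210.2738 MW


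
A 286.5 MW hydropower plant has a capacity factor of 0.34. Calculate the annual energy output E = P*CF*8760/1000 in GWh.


E = 286.5 * 0.34 * 8760 / 1000 = 853.3116 GWh


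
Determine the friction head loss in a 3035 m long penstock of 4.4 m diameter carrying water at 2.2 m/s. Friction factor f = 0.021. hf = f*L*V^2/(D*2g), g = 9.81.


hf = 0.021 * 3035 * 2.2^2 / (4.4 * 2 * 9.81) = 3.5733 m


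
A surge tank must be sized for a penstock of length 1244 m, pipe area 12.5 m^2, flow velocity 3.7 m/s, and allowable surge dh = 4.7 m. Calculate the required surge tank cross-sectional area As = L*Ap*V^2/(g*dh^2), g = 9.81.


As = 1244 * 12.5 * 3.7^2 / (9.81 * 4.7^2) = 982.3565 m^2


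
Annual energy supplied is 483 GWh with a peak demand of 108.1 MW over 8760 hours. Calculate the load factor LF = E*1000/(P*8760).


LF = 483 * 1000 / (108.1 * 8760) = 0.5101


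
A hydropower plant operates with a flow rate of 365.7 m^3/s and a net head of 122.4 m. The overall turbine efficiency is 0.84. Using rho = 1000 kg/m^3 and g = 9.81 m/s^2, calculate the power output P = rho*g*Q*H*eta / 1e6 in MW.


P = 1000 * 9.81 * 365.7 * 122.4 * 0.84 / 1e6 = 368.8541 MW


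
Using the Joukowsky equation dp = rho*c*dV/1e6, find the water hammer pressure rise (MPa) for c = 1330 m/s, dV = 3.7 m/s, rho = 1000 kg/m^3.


dp = 1000 * 1330 * 3.7 / 1e6 = 4.9210 MPa


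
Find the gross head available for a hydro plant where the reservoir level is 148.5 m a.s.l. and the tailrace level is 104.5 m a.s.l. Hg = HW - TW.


Hg = 148.5 - 104.5 = 44.0000 m


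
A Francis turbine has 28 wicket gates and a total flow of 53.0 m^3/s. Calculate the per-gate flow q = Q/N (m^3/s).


q = 53.0 / 28 = 1.8929 m^3/s


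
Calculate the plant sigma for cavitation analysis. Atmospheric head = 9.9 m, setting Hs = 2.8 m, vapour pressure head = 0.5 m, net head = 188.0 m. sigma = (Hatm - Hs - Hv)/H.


sigma = (9.9 - 2.8 - 0.5) / 188.0 = 0.0351


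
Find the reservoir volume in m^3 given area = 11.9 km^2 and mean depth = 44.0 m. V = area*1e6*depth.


V = 11.9 * 1e6 * 44.0 = 5.2360e+08 m^3
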